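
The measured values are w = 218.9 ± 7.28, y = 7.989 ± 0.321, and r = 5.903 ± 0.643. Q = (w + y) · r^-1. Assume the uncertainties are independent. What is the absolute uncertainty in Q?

Let u = w + y = 226.9. δu = √(δw² + δy²) = √(53.0 + 0.103) = 7.29, so δu/u = 0.0321.
Q is then a monomial in u, r:
δQ/Q = √((δu/u)² + (-1·δr/r)²) = √(0.00103 + 0.0119) = 0.114
Q = 38.44, so δQ = 0.114 × 38.44 = 4.36.

4.36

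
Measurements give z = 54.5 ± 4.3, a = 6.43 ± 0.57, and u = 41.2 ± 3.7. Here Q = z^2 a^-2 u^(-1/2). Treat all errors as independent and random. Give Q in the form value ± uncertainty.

Each factor contributes (exponent × relative error)² to (δQ/Q)²:
  (2·δz/z)² = (2×0.0789)² = 0.0249;  (-2·δa/a)² = (-2×0.0886)² = 0.0314;  (−½·δu/u)² = (-0.5×0.0898)² = 0.00202
δQ/Q = √(0.0583) = 0.242
Q = 11.2, so δQ = 0.242 × 11.2 = 2.70.

11.2 ± 2.70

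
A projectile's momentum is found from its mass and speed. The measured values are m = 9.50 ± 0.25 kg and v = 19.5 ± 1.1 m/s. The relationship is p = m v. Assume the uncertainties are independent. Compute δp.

For a monomial p ∝ m, v, fractional errors add in quadrature:
  (1·δm/m)² = (1×0.0263)² = 0.000693;  (1·δv/v)² = (1×0.0564)² = 0.00318
δp/p = √(0.00387) = 0.0622
p = 185 kg·m/s, so δp = 0.0622 × 185 = 11.5 kg·m/s.

11.5 kg·m/s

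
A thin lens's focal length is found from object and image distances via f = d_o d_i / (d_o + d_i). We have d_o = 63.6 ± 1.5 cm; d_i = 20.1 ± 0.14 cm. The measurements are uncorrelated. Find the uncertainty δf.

∂f/∂d_o = (d_i/(d_o+d_i))² = 0.0577;  ∂f/∂d_i = (d_o/(d_o+d_i))² = 0.577
δf = √((∂f/∂d_o · δd_o)² + (∂f/∂d_i · δd_i)²) = √(0.00748 + 0.00653) = 0.118 cm

0.118 cm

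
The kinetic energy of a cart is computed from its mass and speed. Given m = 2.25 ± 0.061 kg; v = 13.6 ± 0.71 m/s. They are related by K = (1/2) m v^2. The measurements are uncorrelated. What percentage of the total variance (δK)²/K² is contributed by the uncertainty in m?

(δK/K)² = (1·δm/m)² + (2·δv/v)²
  m term: (1×0.0271)² = 0.000735
  v term: (2×0.0522)² = 0.0109
Total = 0.0116. Share from m = 0.000735/0.0116 = 0.0632.

6.32%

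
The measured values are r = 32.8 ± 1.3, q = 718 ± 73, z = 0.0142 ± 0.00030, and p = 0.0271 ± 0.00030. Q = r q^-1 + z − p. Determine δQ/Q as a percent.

15.3%

Let w = r·q^-1 = 0.0457. δw/w = √((1·δr/r)² + (-1·δq/q)²) = √(0.00157 + 0.0103) = 0.109, so δw = 0.00499.
Q = w + z − p: δQ = √(δw² + δz² + δp²) = √(2.49e-05 + 9e-08 + 9e-08) = 0.00500
Q = 0.0328, so δQ/Q = 0.00500/0.0328 = 0.153.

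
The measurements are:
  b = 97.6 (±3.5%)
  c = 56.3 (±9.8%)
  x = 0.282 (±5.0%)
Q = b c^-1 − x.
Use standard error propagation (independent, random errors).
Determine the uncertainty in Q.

Let p = b·c^-1 = 1.73. δp/p = √((1·δb/b)² + (-1·δc/c)²) = √(0.00123 + 0.00960) = 0.104, so δp = 0.180.
Q = p − x: δQ = √(δp² + δx²) = √(0.0325 + 0.000199) = 0.181

0.181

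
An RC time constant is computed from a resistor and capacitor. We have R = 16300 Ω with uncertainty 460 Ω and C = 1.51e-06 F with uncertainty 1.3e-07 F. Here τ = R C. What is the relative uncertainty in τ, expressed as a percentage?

9.06%

For a monomial τ ∝ R, C, fractional errors add in quadrature:
  (1·δR/R)² = (1×0.0282)² = 0.000796;  (1·δC/C)² = (1×0.0861)² = 0.00741
δτ/τ = √(0.00821) = 0.0906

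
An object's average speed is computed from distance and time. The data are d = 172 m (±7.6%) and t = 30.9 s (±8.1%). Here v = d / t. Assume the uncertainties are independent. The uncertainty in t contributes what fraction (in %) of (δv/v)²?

(δv/v)² = (1·δd/d)² + (-1·δt/t)²
  d term: (1×0.0760)² = 0.00578
  t term: (-1×0.0810)² = 0.00656
Total = 0.0123. Share from t = 0.00656/0.0123 = 0.532.

53.2%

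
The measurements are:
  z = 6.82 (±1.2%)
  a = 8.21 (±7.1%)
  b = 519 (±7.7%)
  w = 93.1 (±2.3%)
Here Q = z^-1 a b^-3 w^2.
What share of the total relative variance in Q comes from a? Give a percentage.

(δQ/Q)² = (-1·δz/z)² + (1·δa/a)² + (-3·δb/b)² + (2·δw/w)²
  z term: (-1×0.0120)² = 0.000144
  a term: (1×0.0710)² = 0.00504
  b term: (-3×0.0770)² = 0.0534
  w term: (2×0.0230)² = 0.00212
Total = 0.0607. Share from a = 0.00504/0.0607 = 0.0831.

8.31%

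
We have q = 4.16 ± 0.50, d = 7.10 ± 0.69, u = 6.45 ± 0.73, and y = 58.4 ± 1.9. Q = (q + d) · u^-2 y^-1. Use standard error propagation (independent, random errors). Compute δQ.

Let w = q + d = 11.3. δw = √(δq² + δd²) = √(0.250 + 0.476) = 0.852, so δw/w = 0.0757.
Q is then a monomial in w, u, y:
δQ/Q = √((δw/w)² + (-2·δu/u)² + (-1·δy/y)²) = √(0.00573 + 0.0512 + 0.00106) = 0.241
Q = 0.00463, so δQ = 0.241 × 0.00463 = 0.00112.

0.00112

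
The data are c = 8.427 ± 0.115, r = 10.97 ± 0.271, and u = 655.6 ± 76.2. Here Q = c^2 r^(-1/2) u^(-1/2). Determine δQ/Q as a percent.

Since Q is a product/quotient, work with relative uncertainties:
  (2·δc/c)² = (2×0.0136)² = 0.000745;  (−½·δr/r)² = (-0.5×0.0247)² = 0.000153;  (−½·δu/u)² = (-0.5×0.116)² = 0.00338
δQ/Q = √(0.00427) = 0.0654

6.54%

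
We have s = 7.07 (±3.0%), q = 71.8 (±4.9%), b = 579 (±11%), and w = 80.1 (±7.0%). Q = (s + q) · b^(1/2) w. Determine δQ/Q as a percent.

Let u = s + q = 78.9. δu = √(δs² + δq²) = √(0.0450 + 12.4) = 3.52, so δu/u = 0.0447.
Q is then a monomial in u, b, w:
δQ/Q = √((δu/u)² + (½·δb/b)² + (1·δw/w)²) = √(0.00200 + 0.00302 + 0.00490) = 0.0996

9.96%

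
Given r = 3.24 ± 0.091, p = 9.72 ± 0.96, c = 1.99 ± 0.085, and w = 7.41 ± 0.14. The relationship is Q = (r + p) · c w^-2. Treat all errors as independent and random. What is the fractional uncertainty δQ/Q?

0.0937

Let u = r + p = 13.0. δu = √(δr² + δp²) = √(0.00828 + 0.922) = 0.964, so δu/u = 0.0744.
Q is then a monomial in u, c, w:
δQ/Q = √((δu/u)² + (1·δc/c)² + (-2·δw/w)²) = √(0.00554 + 0.00182 + 0.00143) = 0.0937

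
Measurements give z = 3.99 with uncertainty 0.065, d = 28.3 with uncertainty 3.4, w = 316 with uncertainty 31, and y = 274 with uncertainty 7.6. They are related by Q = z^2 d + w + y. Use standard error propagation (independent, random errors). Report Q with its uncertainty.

1040 ± 64.5

Let p = z^2·d = 451. δp/p = √((2·δz/z)² + (1·δd/d)²) = √(0.00106 + 0.0144) = 0.124, so δp = 56.1.
Q = p + w + y: δQ = √(δp² + δw² + δy²) = √(3150 + 961 + 57.8) = 64.5
Q = 1040.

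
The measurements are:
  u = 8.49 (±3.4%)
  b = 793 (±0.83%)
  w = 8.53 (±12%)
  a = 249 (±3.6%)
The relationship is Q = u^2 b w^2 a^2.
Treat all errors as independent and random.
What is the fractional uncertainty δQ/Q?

0.260

Q is a product of powers, so relative uncertainties combine in quadrature:
  (2·δu/u)² = (2×0.0340)² = 0.00462;  (1·δb/b)² = (1×0.00830)² = 6.89e-05;  (2·δw/w)² = (2×0.120)² = 0.0576;  (2·δa/a)² = (2×0.0360)² = 0.00518
δQ/Q = √(0.0675) = 0.260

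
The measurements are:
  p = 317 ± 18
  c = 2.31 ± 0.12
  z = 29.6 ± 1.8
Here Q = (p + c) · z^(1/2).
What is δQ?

Let u = p + c = 319. δu = √(δp² + δc²) = √(324 + 0.0144) = 18.0, so δu/u = 0.0564.
Q is then a monomial in u, z:
δQ/Q = √((δu/u)² + (½·δz/z)²) = √(0.00318 + 0.000924) = 0.0640
Q = 1740, so δQ = 0.0640 × 1740 = 111.

111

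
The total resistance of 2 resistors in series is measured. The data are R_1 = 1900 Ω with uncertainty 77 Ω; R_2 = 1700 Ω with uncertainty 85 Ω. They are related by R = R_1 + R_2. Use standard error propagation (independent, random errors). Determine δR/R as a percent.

R is a linear combination, so absolute uncertainties add in quadrature:
  (δR_1)² = 5930;  (δR_2)² = 7220
δR = √(13200) = 115 Ω
R = 3600 Ω, so δR/R = 115/3600 = 0.0319.

3.19%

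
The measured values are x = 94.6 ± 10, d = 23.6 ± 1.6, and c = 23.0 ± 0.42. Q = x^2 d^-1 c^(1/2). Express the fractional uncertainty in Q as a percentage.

Each factor contributes (exponent × relative error)² to (δQ/Q)²:
  (2·δx/x)² = (2×0.106)² = 0.0447;  (-1·δd/d)² = (-1×0.0678)² = 0.00460;  (½·δc/c)² = (0.5×0.0183)² = 8.34e-05
δQ/Q = √(0.0494) = 0.222

22.2%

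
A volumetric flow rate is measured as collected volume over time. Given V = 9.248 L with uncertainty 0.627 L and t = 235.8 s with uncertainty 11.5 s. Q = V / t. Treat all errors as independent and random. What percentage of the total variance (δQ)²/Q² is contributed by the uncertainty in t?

(δQ/Q)² = (1·δV/V)² + (-1·δt/t)²
  V term: (1×0.0678)² = 0.00460
  t term: (-1×0.0488)² = 0.00238
Total = 0.00698. Share from t = 0.00238/0.00698 = 0.341.

34.1%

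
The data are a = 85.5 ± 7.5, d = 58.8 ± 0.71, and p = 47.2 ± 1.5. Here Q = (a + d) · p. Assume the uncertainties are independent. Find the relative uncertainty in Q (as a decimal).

Let u = a + d = 144. δu = √(δa² + δd²) = √(56.2 + 0.504) = 7.53, so δu/u = 0.0522.
Q is then a monomial in u, p:
δQ/Q = √((δu/u)² + (1·δp/p)²) = √(0.00273 + 0.00101) = 0.0611

0.0611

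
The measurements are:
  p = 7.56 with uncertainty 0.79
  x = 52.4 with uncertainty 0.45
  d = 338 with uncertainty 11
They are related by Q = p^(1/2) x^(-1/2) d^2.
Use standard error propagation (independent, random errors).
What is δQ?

3630

Relative error in a monomial: (δQ/Q)² = Σ (nᵢ · δxᵢ/xᵢ)².
  (½·δp/p)² = (0.5×0.104)² = 0.00273;  (−½·δx/x)² = (-0.5×0.00859)² = 1.84e-05;  (2·δd/d)² = (2×0.0325)² = 0.00424
δQ/Q = √(0.00698) = 0.0836
Q = 43400, so δQ = 0.0836 × 43400 = 3630.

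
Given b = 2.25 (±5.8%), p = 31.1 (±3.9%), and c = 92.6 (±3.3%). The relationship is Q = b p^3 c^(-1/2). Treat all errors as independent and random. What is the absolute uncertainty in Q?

Since Q is a product/quotient, work with relative uncertainties:
  (1·δb/b)² = (1×0.0580)² = 0.00336;  (3·δp/p)² = (3×0.0390)² = 0.0137;  (−½·δc/c)² = (-0.5×0.0330)² = 0.000272
δQ/Q = √(0.0173) = 0.132
Q = 7030, so δQ = 0.132 × 7030 = 926.

926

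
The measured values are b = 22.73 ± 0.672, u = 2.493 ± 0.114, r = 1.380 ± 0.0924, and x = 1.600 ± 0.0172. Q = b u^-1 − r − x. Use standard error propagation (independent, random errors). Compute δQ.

Let p = b·u^-1 = 9.118. δp/p = √((1·δb/b)² + (-1·δu/u)²) = √(0.000874 + 0.00209) = 0.0545, so δp = 0.496.
Q = p − r − x: δQ = √(δp² + δr² + δx²) = √(0.246 + 0.00854 + 0.000296) = 0.505

0.505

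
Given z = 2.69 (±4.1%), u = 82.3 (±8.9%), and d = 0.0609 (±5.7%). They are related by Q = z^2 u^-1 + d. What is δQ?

Let p = z^2·u^-1 = 0.0879. δp/p = √((2·δz/z)² + (-1·δu/u)²) = √(0.00672 + 0.00792) = 0.121, so δp = 0.0106.
Q = p + d: δQ = √(δp² + δd²) = √(0.000113 + 1.2e-05) = 0.0112

0.0112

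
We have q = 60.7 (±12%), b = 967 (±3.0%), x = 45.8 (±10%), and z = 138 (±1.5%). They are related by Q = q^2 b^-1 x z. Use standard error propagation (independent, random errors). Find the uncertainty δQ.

6310

Each factor contributes (exponent × relative error)² to (δQ/Q)²:
  (2·δq/q)² = (2×0.120)² = 0.0576;  (-1·δb/b)² = (-1×0.0300)² = 0.000900;  (1·δx/x)² = (1×0.100)² = 0.0100;  (1·δz/z)² = (1×0.0150)² = 0.000225
δQ/Q = √(0.0687) = 0.262
Q = 24100, so δQ = 0.262 × 24100 = 6310.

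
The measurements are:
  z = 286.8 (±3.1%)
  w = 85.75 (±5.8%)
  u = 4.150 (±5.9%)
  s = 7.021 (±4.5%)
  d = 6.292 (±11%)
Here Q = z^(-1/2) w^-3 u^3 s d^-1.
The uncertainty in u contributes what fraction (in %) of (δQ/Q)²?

41.2%

(δQ/Q)² = (−½·δz/z)² + (-3·δw/w)² + (3·δu/u)² + (1·δs/s)² + (-1·δd/d)²
  z term: (-0.5×0.0310)² = 0.000240
  w term: (-3×0.0580)² = 0.0303
  u term: (3×0.0590)² = 0.0313
  s term: (1×0.0450)² = 0.00202
  d term: (-1×0.110)² = 0.0121
Total = 0.0760. Share from u = 0.0313/0.0760 = 0.412.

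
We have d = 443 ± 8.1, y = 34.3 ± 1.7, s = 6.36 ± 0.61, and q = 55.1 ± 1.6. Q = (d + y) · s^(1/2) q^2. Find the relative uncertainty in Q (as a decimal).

Let u = d + y = 477. δu = √(δd² + δy²) = √(65.6 + 2.89) = 8.28, so δu/u = 0.0173.
Q is then a monomial in u, s, q:
δQ/Q = √((δu/u)² + (½·δs/s)² + (2·δq/q)²) = √(0.000301 + 0.00230 + 0.00337) = 0.0773

0.0773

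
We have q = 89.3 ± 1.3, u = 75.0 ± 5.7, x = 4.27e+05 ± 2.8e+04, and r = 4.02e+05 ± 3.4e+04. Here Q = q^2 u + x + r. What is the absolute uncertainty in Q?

Let p = q^2·u = 5.98e+05. δp/p = √((2·δq/q)² + (1·δu/u)²) = √(0.000848 + 0.00578) = 0.0814, so δp = 48700.
Q = p + x + r: δQ = √(δp² + δx² + δr²) = √(2.37e+09 + 7.84e+08 + 1.16e+09) = 65600

65600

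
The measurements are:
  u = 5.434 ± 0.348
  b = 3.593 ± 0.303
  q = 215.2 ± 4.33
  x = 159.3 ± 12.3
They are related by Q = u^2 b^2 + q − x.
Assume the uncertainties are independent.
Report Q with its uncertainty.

Let p = u^2·b^2 = 381.2. δp/p = √((2·δu/u)² + (2·δb/b)²) = √(0.0164 + 0.0284) = 0.212, so δp = 80.7.
Q = p + q − x: δQ = √(δp² + δq² + δx²) = √(6520 + 18.7 + 151) = 81.8
Q = 437.1.

437.1 ± 81.8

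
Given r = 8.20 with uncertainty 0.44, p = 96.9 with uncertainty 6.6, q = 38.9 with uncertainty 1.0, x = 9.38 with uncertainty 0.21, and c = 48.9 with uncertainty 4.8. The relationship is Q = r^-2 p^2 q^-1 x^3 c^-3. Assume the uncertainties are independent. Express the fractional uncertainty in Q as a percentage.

34.9%

For a monomial Q ∝ r^-2, p^2, q^-1, x^3, c^-3, fractional errors add in quadrature:
  (-2·δr/r)² = (-2×0.0537)² = 0.0115;  (2·δp/p)² = (2×0.0681)² = 0.0186;  (-1·δq/q)² = (-1×0.0257)² = 0.000661;  (3·δx/x)² = (3×0.0224)² = 0.00451;  (-3·δc/c)² = (-3×0.0982)² = 0.0867
δQ/Q = √(0.122) = 0.349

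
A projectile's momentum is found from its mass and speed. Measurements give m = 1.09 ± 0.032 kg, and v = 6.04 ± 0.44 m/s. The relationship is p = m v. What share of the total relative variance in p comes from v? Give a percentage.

(δp/p)² = (1·δm/m)² + (1·δv/v)²
  m term: (1×0.0294)² = 0.000862
  v term: (1×0.0728)² = 0.00531
Total = 0.00617. Share from v = 0.00531/0.00617 = 0.860.

86.0%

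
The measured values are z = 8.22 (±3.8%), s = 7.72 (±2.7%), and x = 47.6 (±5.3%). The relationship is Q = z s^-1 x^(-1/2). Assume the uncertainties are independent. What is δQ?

0.00828

Relative error in a monomial: (δQ/Q)² = Σ (nᵢ · δxᵢ/xᵢ)².
  (1·δz/z)² = (1×0.0380)² = 0.00144;  (-1·δs/s)² = (-1×0.0270)² = 0.000729;  (−½·δx/x)² = (-0.5×0.0530)² = 0.000702
δQ/Q = √(0.00288) = 0.0536
Q = 0.154, so δQ = 0.0536 × 0.154 = 0.00828.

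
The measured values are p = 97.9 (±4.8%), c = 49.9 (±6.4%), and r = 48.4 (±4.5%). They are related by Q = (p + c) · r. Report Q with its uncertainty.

Let u = p + c = 148. δu = √(δp² + δc²) = √(22.1 + 10.2) = 5.68, so δu/u = 0.0384.
Q is then a monomial in u, r:
δQ/Q = √((δu/u)² + (1·δr/r)²) = √(0.00148 + 0.00202) = 0.0592
Q = 7150, so δQ = 0.0592 × 7150 = 423.

7150 ± 423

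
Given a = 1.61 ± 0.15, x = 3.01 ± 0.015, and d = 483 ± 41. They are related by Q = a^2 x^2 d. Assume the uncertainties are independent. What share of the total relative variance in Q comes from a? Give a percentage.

82.6%

(δQ/Q)² = (2·δa/a)² + (2·δx/x)² + (1·δd/d)²
  a term: (2×0.0932)² = 0.0347
  x term: (2×0.00498)² = 9.93e-05
  d term: (1×0.0849)² = 0.00721
Total = 0.0420. Share from a = 0.0347/0.0420 = 0.826.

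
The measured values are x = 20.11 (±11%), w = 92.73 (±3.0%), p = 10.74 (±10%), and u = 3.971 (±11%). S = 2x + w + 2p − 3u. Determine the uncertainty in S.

S is a linear combination, so absolute uncertainties add in quadrature:
  (2·δx)² = 19.6;  (δw)² = 7.74;  (2·δp)² = 4.61;  (3·δu)² = 1.72
δS = √(33.6) = 5.80

5.80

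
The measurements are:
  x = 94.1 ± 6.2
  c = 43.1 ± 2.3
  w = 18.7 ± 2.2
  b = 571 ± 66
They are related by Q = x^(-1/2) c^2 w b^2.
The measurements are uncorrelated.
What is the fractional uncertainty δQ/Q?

0.282

Relative error in a monomial: (δQ/Q)² = Σ (nᵢ · δxᵢ/xᵢ)².
  (−½·δx/x)² = (-0.5×0.0659)² = 0.00109;  (2·δc/c)² = (2×0.0534)² = 0.0114;  (1·δw/w)² = (1×0.118)² = 0.0138;  (2·δb/b)² = (2×0.116)² = 0.0534
δQ/Q = √(0.0798) = 0.282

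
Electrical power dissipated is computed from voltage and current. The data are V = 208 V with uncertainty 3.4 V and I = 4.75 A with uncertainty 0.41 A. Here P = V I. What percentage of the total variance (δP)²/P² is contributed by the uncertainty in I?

96.5%

(δP/P)² = (1·δV/V)² + (1·δI/I)²
  V term: (1×0.0163)² = 0.000267
  I term: (1×0.0863)² = 0.00745
Total = 0.00772. Share from I = 0.00745/0.00772 = 0.965.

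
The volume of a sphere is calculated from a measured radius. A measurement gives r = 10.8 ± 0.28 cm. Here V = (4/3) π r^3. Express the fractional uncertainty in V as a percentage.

7.78%

Since V is a product/quotient, work with relative uncertainties:
  (3·δr/r)² = (3×0.0259)² = 0.00605
δV/V = √(0.00605) = 0.0778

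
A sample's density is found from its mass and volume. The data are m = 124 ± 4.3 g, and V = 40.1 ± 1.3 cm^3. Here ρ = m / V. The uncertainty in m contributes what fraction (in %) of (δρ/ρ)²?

(δρ/ρ)² = (1·δm/m)² + (-1·δV/V)²
  m term: (1×0.0347)² = 0.00120
  V term: (-1×0.0324)² = 0.00105
Total = 0.00225. Share from m = 0.00120/0.00225 = 0.534.

53.4%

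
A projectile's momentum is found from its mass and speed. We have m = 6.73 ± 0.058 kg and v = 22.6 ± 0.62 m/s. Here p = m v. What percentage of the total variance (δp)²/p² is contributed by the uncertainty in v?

91.0%

(δp/p)² = (1·δm/m)² + (1·δv/v)²
  m term: (1×0.00862)² = 7.43e-05
  v term: (1×0.0274)² = 0.000753
Total = 0.000827. Share from v = 0.000753/0.000827 = 0.910.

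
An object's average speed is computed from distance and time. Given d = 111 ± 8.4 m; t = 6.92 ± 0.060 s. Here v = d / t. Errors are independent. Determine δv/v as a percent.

For a monomial v ∝ d, t^-1, fractional errors add in quadrature:
  (1·δd/d)² = (1×0.0757)² = 0.00573;  (-1·δt/t)² = (-1×0.00867)² = 7.52e-05
δv/v = √(0.00580) = 0.0762

7.62%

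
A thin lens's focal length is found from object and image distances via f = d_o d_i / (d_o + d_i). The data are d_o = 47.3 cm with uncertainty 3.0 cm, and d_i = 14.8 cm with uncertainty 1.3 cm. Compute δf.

0.773 cm

∂f/∂d_o = (d_i/(d_o+d_i))² = 0.0568;  ∂f/∂d_i = (d_o/(d_o+d_i))² = 0.580
δf = √((∂f/∂d_o · δd_o)² + (∂f/∂d_i · δd_i)²) = √(0.0290 + 0.569) = 0.773 cm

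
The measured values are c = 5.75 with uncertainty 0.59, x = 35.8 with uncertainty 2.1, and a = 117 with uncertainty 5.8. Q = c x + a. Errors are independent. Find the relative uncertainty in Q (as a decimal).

Let p = c·x = 206. δp/p = √((1·δc/c)² + (1·δx/x)²) = √(0.0105 + 0.00344) = 0.118, so δp = 24.3.
Q = p + a: δQ = √(δp² + δa²) = √(592 + 33.6) = 25.0
Q = 323, so δQ/Q = 25.0/323 = 0.0775.

0.0775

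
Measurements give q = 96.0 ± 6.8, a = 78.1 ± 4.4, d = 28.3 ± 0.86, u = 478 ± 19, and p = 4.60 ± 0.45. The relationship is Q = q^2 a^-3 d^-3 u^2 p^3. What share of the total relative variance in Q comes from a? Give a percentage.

19.1%

(δQ/Q)² = (2·δq/q)² + (-3·δa/a)² + (-3·δd/d)² + (2·δu/u)² + (3·δp/p)²
  q term: (2×0.0708)² = 0.0201
  a term: (-3×0.0563)² = 0.0286
  d term: (-3×0.0304)² = 0.00831
  u term: (2×0.0397)² = 0.00632
  p term: (3×0.0978)² = 0.0861
Total = 0.149. Share from a = 0.0286/0.149 = 0.191.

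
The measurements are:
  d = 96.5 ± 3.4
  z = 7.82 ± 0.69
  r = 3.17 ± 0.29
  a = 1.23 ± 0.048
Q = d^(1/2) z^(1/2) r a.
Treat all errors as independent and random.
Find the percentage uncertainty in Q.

11.0%

For a monomial Q ∝ d^(1/2), z^(1/2), r, a, fractional errors add in quadrature:
  (½·δd/d)² = (0.5×0.0352)² = 0.000310;  (½·δz/z)² = (0.5×0.0882)² = 0.00195;  (1·δr/r)² = (1×0.0915)² = 0.00837;  (1·δa/a)² = (1×0.0390)² = 0.00152
δQ/Q = √(0.0121) = 0.110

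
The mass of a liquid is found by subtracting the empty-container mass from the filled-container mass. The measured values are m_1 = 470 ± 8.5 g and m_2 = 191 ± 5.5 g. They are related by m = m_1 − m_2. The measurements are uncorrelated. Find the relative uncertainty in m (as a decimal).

0.0363

Each term contributes (cᵢ δxᵢ)² to (δm)²:
  (δm_1)² = 72.2;  (δm_2)² = 30.2
δm = √(102) = 10.1 g
m = 279 g, so δm/m = 10.1/279 = 0.0363.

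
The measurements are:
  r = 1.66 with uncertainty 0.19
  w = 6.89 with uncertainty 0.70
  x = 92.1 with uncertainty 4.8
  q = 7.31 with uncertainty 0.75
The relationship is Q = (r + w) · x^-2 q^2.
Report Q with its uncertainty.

Let u = r + w = 8.55. δu = √(δr² + δw²) = √(0.0361 + 0.490) = 0.725, so δu/u = 0.0848.
Q is then a monomial in u, x, q:
δQ/Q = √((δu/u)² + (-2·δx/x)² + (2·δq/q)²) = √(0.00720 + 0.0109 + 0.0421) = 0.245
Q = 0.0539, so δQ = 0.245 × 0.0539 = 0.0132.

0.0539 ± 0.0132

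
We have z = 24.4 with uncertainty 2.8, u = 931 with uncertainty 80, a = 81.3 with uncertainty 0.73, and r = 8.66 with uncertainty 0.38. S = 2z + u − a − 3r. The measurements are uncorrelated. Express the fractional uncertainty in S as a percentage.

Sums and differences: (δS)² = Σ (cᵢ δxᵢ)².
  (2·δz)² = 31.4;  (δu)² = 6400;  (δa)² = 0.533;  (3·δr)² = 1.30
δS = √(6430) = 80.2
S = 873, so δS/S = 80.2/873 = 0.0919.

9.19%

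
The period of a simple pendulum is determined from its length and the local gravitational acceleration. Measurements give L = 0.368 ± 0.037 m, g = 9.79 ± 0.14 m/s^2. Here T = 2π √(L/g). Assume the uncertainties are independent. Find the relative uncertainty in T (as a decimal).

For a monomial T ∝ L^(1/2), g^(-1/2), fractional errors add in quadrature:
  (½·δL/L)² = (0.5×0.101)² = 0.00253;  (−½·δg/g)² = (-0.5×0.0143)² = 5.11e-05
δT/T = √(0.00258) = 0.0508

0.0508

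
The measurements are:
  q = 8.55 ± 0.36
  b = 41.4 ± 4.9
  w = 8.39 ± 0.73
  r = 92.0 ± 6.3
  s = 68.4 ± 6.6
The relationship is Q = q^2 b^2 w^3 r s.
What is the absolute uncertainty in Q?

For a monomial Q ∝ q^2, b^2, w^3, r, s, fractional errors add in quadrature:
  (2·δq/q)² = (2×0.0421)² = 0.00709;  (2·δb/b)² = (2×0.118)² = 0.0560;  (3·δw/w)² = (3×0.0870)² = 0.0681;  (1·δr/r)² = (1×0.0685)² = 0.00469;  (1·δs/s)² = (1×0.0965)² = 0.00931
δQ/Q = √(0.145) = 0.381
Q = 4.66e+11, so δQ = 0.381 × 4.66e+11 = 1.77e+11.

1.77e+11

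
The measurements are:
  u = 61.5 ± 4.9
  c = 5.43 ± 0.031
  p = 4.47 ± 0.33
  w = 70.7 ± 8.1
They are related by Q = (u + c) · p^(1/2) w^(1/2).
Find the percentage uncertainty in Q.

10.0%

Let h = u + c = 66.9. δh = √(δu² + δc²) = √(24.0 + 0.000961) = 4.90, so δh/h = 0.0732.
Q is then a monomial in h, p, w:
δQ/Q = √((δh/h)² + (½·δp/p)² + (½·δw/w)²) = √(0.00536 + 0.00136 + 0.00328) = 0.100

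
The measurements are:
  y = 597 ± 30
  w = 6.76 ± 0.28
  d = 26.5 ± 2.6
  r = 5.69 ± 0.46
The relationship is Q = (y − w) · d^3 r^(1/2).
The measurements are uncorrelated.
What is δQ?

Let u = y − w = 590. δu = √(δy² + δw²) = √(900 + 0.0784) = 30.0, so δu/u = 0.0508.
Q is then a monomial in u, d, r:
δQ/Q = √((δu/u)² + (3·δd/d)² + (½·δr/r)²) = √(0.00258 + 0.0866 + 0.00163) = 0.301
Q = 2.62e+07, so δQ = 0.301 × 2.62e+07 = 7.9e+06.

7.9e+06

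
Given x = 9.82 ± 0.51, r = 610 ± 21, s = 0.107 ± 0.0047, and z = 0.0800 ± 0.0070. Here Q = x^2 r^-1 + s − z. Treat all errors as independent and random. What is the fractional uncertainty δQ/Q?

0.104

Let p = x^2·r^-1 = 0.158. δp/p = √((2·δx/x)² + (-1·δr/r)²) = √(0.0108 + 0.00119) = 0.109, so δp = 0.0173.
Q = p + s − z: δQ = √(δp² + δs² + δz²) = √(0.000299 + 2.21e-05 + 4.9e-05) = 0.0192
Q = 0.185, so δQ/Q = 0.0192/0.185 = 0.104.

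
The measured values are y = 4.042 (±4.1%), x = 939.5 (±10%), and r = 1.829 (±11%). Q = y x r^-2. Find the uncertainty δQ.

278

Since Q is a product/quotient, work with relative uncertainties:
  (1·δy/y)² = (1×0.0410)² = 0.00168;  (1·δx/x)² = (1×0.100)² = 0.0100;  (-2·δr/r)² = (-2×0.110)² = 0.0484
δQ/Q = √(0.0601) = 0.245
Q = 1135, so δQ = 0.245 × 1135 = 278.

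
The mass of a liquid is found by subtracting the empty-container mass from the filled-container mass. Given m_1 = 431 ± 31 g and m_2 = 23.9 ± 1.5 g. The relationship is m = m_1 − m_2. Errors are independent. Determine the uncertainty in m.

Sums and differences: (δm)² = Σ (cᵢ δxᵢ)².
  (δm_1)² = 961;  (δm_2)² = 2.25
δm = √(963) = 31.0 g

31.0 g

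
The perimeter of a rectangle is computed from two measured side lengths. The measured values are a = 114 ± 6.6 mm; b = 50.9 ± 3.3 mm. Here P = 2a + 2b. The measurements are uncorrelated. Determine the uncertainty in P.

Each term contributes (cᵢ δxᵢ)² to (δP)²:
  (2·δa)² = 174;  (2·δb)² = 43.6
δP = √(218) = 14.8 mm

14.8 mm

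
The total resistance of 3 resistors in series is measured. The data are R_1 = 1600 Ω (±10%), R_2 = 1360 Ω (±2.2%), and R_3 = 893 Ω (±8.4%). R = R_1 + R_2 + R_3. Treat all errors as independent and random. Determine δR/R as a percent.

For a sum/difference, combine absolute errors in quadrature:
  (δR_1)² = 25600;  (δR_2)² = 895;  (δR_3)² = 5630
δR = √(32100) = 179 Ω
R = 3850 Ω, so δR/R = 179/3850 = 0.0465.

4.65%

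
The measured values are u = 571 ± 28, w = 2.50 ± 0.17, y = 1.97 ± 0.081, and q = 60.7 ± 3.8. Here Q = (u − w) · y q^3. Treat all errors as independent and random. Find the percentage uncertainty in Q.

Let h = u − w = 568. δh = √(δu² + δw²) = √(784 + 0.0289) = 28.0, so δh/h = 0.0493.
Q is then a monomial in h, y, q:
δQ/Q = √((δh/h)² + (1·δy/y)² + (3·δq/q)²) = √(0.00243 + 0.00169 + 0.0353) = 0.198

19.8%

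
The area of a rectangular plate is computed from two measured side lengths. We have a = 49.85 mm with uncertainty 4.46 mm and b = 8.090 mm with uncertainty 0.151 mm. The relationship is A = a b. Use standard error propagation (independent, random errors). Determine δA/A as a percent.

9.14%

A is a product of powers, so relative uncertainties combine in quadrature:
  (1·δa/a)² = (1×0.0895)² = 0.00800;  (1·δb/b)² = (1×0.0187)² = 0.000348
δA/A = √(0.00835) = 0.0914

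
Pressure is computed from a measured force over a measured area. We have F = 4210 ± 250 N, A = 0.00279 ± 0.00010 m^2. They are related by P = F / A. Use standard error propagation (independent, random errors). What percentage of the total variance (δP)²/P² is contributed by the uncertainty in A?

(δP/P)² = (1·δF/F)² + (-1·δA/A)²
  F term: (1×0.0594)² = 0.00353
  A term: (-1×0.0358)² = 0.00128
Total = 0.00481. Share from A = 0.00128/0.00481 = 0.267.

26.7%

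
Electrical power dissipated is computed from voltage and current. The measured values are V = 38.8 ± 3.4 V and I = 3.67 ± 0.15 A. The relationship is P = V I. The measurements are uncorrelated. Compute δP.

13.8 W

Since P is a product/quotient, work with relative uncertainties:
  (1·δV/V)² = (1×0.0876)² = 0.00768;  (1·δI/I)² = (1×0.0409)² = 0.00167
δP/P = √(0.00935) = 0.0967
P = 142 W, so δP = 0.0967 × 142 = 13.8 W.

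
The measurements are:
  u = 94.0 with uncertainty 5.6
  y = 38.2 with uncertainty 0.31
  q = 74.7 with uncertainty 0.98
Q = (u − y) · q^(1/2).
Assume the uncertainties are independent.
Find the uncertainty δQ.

48.6

Let w = u − y = 55.8. δw = √(δu² + δy²) = √(31.4 + 0.0961) = 5.61, so δw/w = 0.101.
Q is then a monomial in w, q:
δQ/Q = √((δw/w)² + (½·δq/q)²) = √(0.0101 + 4.3e-05) = 0.101
Q = 482, so δQ = 0.101 × 482 = 48.6.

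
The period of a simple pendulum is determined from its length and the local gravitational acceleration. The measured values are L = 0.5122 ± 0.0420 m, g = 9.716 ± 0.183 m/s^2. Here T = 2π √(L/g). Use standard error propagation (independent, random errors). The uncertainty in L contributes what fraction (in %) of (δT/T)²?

(δT/T)² = (½·δL/L)² + (−½·δg/g)²
  L term: (0.5×0.0820)² = 0.00168
  g term: (-0.5×0.0188)² = 8.87e-05
Total = 0.00177. Share from L = 0.00168/0.00177 = 0.950.

95.0%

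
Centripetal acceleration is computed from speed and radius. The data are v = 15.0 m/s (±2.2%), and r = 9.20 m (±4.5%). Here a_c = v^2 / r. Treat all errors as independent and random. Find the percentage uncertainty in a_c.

6.29%

Products/powers → add relative errors in quadrature, weighted by exponent:
  (2·δv/v)² = (2×0.0220)² = 0.00194;  (-1·δr/r)² = (-1×0.0450)² = 0.00202
δa_c/a_c = √(0.00396) = 0.0629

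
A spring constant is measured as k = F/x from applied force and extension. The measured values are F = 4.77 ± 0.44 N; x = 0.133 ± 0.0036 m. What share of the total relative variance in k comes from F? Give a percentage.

92.1%

(δk/k)² = (1·δF/F)² + (-1·δx/x)²
  F term: (1×0.0922)² = 0.00851
  x term: (-1×0.0271)² = 0.000733
Total = 0.00924. Share from F = 0.00851/0.00924 = 0.921.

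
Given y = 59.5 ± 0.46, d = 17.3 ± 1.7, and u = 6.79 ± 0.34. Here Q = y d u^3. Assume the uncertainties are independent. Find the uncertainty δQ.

Products/powers → add relative errors in quadrature, weighted by exponent:
  (1·δy/y)² = (1×0.00773)² = 5.98e-05;  (1·δd/d)² = (1×0.0983)² = 0.00966;  (3·δu/u)² = (3×0.0501)² = 0.0226
δQ/Q = √(0.0323) = 0.180
Q = 3.22e+05, so δQ = 0.180 × 3.22e+05 = 57900.

57900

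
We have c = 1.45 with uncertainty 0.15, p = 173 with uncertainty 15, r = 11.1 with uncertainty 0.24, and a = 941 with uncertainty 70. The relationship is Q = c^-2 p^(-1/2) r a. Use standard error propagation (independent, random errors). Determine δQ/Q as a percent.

22.5%

Since Q is a product/quotient, work with relative uncertainties:
  (-2·δc/c)² = (-2×0.103)² = 0.0428;  (−½·δp/p)² = (-0.5×0.0867)² = 0.00188;  (1·δr/r)² = (1×0.0216)² = 0.000467;  (1·δa/a)² = (1×0.0744)² = 0.00553
δQ/Q = √(0.0507) = 0.225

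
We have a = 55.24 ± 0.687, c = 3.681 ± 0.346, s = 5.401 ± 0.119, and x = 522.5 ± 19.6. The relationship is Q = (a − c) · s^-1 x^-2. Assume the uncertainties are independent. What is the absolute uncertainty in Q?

2.78e-06

Let u = a − c = 51.56. δu = √(δa² + δc²) = √(0.472 + 0.120) = 0.769, so δu/u = 0.0149.
Q is then a monomial in u, s, x:
δQ/Q = √((δu/u)² + (-1·δs/s)² + (-2·δx/x)²) = √(0.000223 + 0.000485 + 0.00563) = 0.0796
Q = 3.497e-05, so δQ = 0.0796 × 3.497e-05 = 2.78e-06.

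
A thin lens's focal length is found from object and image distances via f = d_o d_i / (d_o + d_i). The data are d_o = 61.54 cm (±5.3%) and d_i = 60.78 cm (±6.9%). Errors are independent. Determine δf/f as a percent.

∂f/∂d_o = (d_i/(d_o+d_i))² = 0.247;  ∂f/∂d_i = (d_o/(d_o+d_i))² = 0.253
δf = √((∂f/∂d_o · δd_o)² + (∂f/∂d_i · δd_i)²) = √(0.649 + 1.13) = 1.33 cm
f = 30.58 cm, so δf/f = 1.33/30.58 = 0.0436.

4.36%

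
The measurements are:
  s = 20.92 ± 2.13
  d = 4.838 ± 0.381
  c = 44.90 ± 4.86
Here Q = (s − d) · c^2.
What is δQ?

8260

Let u = s − d = 16.08. δu = √(δs² + δd²) = √(4.54 + 0.145) = 2.16, so δu/u = 0.135.
Q is then a monomial in u, c:
δQ/Q = √((δu/u)² + (2·δc/c)²) = √(0.0181 + 0.0469) = 0.255
Q = 32420, so δQ = 0.255 × 32420 = 8260.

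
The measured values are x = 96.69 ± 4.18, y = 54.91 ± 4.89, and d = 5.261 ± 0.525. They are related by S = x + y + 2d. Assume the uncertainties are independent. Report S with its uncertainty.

Sums and differences: (δS)² = Σ (cᵢ δxᵢ)².
  (δx)² = 17.5;  (δy)² = 23.9;  (2·δd)² = 1.10
δS = √(42.5) = 6.52
S = 162.1.

162.1 ± 6.52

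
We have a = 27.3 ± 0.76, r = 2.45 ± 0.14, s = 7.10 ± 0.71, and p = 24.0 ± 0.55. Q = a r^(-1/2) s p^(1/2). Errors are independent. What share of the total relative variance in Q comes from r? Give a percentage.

(δQ/Q)² = (1·δa/a)² + (−½·δr/r)² + (1·δs/s)² + (½·δp/p)²
  a term: (1×0.0278)² = 0.000775
  r term: (-0.5×0.0571)² = 0.000816
  s term: (1×0.100)² = 0.0100
  p term: (0.5×0.0229)² = 0.000131
Total = 0.0117. Share from r = 0.000816/0.0117 = 0.0696.

6.96%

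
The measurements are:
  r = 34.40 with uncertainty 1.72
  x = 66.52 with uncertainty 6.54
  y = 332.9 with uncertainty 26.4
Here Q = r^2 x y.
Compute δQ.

Relative error in a monomial: (δQ/Q)² = Σ (nᵢ · δxᵢ/xᵢ)².
  (2·δr/r)² = (2×0.0500)² = 0.0100;  (1·δx/x)² = (1×0.0983)² = 0.00967;  (1·δy/y)² = (1×0.0793)² = 0.00629
δQ/Q = √(0.0260) = 0.161
Q = 2.62e+07, so δQ = 0.161 × 2.62e+07 = 4.22e+06.

4.22e+06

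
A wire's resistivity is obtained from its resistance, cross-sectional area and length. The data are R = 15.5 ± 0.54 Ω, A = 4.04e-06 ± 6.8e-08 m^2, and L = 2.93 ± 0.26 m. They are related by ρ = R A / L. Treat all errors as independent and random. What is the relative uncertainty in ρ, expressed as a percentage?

9.68%

ρ is a product of powers, so relative uncertainties combine in quadrature:
  (1·δR/R)² = (1×0.0348)² = 0.00121;  (1·δA/A)² = (1×0.0168)² = 0.000283;  (-1·δL/L)² = (-1×0.0887)² = 0.00787
δρ/ρ = √(0.00937) = 0.0968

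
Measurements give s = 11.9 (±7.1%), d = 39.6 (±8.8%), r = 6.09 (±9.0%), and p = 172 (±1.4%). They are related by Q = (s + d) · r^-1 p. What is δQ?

167

Let u = s + d = 51.5. δu = √(δs² + δd²) = √(0.714 + 12.1) = 3.59, so δu/u = 0.0696.
Q is then a monomial in u, r, p:
δQ/Q = √((δu/u)² + (-1·δr/r)² + (1·δp/p)²) = √(0.00485 + 0.00810 + 0.000196) = 0.115
Q = 1450, so δQ = 0.115 × 1450 = 167.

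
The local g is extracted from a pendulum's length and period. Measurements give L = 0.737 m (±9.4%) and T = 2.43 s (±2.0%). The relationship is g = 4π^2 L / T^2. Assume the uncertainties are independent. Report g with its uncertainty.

g is a product of powers, so relative uncertainties combine in quadrature:
  (1·δL/L)² = (1×0.0940)² = 0.00884;  (-2·δT/T)² = (-2×0.0200)² = 0.00160
δg/g = √(0.0104) = 0.102
g = 4.93 m/s^2, so δg = 0.102 × 4.93 = 0.503 m/s^2.

4.93 ± 0.503 m/s^2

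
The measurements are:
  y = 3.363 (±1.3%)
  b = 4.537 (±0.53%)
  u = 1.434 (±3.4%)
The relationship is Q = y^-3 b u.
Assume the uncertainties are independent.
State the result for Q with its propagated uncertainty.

0.1711 ± 0.00890

Products/powers → add relative errors in quadrature, weighted by exponent:
  (-3·δy/y)² = (-3×0.0130)² = 0.00152;  (1·δb/b)² = (1×0.00530)² = 2.81e-05;  (1·δu/u)² = (1×0.0340)² = 0.00116
δQ/Q = √(0.00271) = 0.0520
Q = 0.1711, so δQ = 0.0520 × 0.1711 = 0.00890.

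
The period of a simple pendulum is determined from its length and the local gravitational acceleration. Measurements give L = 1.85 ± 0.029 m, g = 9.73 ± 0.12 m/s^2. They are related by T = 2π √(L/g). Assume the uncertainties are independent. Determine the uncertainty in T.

0.0273 s

Each factor contributes (exponent × relative error)² to (δT/T)²:
  (½·δL/L)² = (0.5×0.0157)² = 6.14e-05;  (−½·δg/g)² = (-0.5×0.0123)² = 3.8e-05
δT/T = √(9.95e-05) = 0.00997
T = 2.74 s, so δT = 0.00997 × 2.74 = 0.0273 s.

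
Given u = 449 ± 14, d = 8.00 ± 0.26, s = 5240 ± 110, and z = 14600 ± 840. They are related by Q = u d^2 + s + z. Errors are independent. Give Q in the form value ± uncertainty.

48600 ± 2240

Let p = u·d^2 = 28700. δp/p = √((1·δu/u)² + (2·δd/d)²) = √(0.000972 + 0.00423) = 0.0721, so δp = 2070.
Q = p + s + z: δQ = √(δp² + δs² + δz²) = √(4.29e+06 + 12100 + 7.06e+05) = 2240
Q = 48600.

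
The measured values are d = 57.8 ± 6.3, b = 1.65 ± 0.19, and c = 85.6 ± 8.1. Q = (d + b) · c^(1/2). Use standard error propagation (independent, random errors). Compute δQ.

Let u = d + b = 59.4. δu = √(δd² + δb²) = √(39.7 + 0.0361) = 6.30, so δu/u = 0.106.
Q is then a monomial in u, c:
δQ/Q = √((δu/u)² + (½·δc/c)²) = √(0.0112 + 0.00224) = 0.116
Q = 550, so δQ = 0.116 × 550 = 63.9.

63.9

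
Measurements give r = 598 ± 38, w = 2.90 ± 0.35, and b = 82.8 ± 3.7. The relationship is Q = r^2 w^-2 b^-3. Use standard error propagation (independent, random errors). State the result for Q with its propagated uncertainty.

0.0749 ± 0.0228

Products/powers → add relative errors in quadrature, weighted by exponent:
  (2·δr/r)² = (2×0.0635)² = 0.0162;  (-2·δw/w)² = (-2×0.121)² = 0.0583;  (-3·δb/b)² = (-3×0.0447)² = 0.0180
δQ/Q = √(0.0924) = 0.304
Q = 0.0749, so δQ = 0.304 × 0.0749 = 0.0228.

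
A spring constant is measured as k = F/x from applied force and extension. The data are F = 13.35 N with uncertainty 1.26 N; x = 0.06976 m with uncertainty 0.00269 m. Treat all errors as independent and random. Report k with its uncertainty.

191.4 ± 19.5 N/m

Each factor contributes (exponent × relative error)² to (δk/k)²:
  (1·δF/F)² = (1×0.0944)² = 0.00891;  (-1·δx/x)² = (-1×0.0386)² = 0.00149
δk/k = √(0.0104) = 0.102
k = 191.4 N/m, so δk = 0.102 × 191.4 = 19.5 N/m.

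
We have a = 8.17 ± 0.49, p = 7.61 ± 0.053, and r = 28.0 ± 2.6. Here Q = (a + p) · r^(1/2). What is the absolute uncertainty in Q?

Let u = a + p = 15.8. δu = √(δa² + δp²) = √(0.240 + 0.00281) = 0.493, so δu/u = 0.0312.
Q is then a monomial in u, r:
δQ/Q = √((δu/u)² + (½·δr/r)²) = √(0.000976 + 0.00216) = 0.0560
Q = 83.5, so δQ = 0.0560 × 83.5 = 4.67.

4.67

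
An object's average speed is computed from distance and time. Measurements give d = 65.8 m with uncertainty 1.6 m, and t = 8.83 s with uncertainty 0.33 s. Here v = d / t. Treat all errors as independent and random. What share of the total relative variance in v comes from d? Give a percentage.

(δv/v)² = (1·δd/d)² + (-1·δt/t)²
  d term: (1×0.0243)² = 0.000591
  t term: (-1×0.0374)² = 0.00140
Total = 0.00199. Share from d = 0.000591/0.00199 = 0.297.

29.7%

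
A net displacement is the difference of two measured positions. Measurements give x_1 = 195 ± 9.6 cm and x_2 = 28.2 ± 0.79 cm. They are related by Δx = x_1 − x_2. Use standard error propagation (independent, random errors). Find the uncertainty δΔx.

9.63 cm

Absolute uncertainties add in quadrature for a linear combination:
  (δx_1)² = 92.2;  (δx_2)² = 0.624
δΔx = √(92.8) = 9.63 cm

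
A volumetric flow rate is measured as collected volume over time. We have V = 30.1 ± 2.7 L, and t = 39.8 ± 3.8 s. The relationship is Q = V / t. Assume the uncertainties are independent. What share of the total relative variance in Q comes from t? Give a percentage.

53.1%

(δQ/Q)² = (1·δV/V)² + (-1·δt/t)²
  V term: (1×0.0897)² = 0.00805
  t term: (-1×0.0955)² = 0.00912
Total = 0.0172. Share from t = 0.00912/0.0172 = 0.531.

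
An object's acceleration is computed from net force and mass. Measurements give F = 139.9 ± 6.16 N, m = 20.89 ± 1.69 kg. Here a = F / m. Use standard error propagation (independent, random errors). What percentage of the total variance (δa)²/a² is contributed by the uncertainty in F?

(δa/a)² = (1·δF/F)² + (-1·δm/m)²
  F term: (1×0.0440)² = 0.00194
  m term: (-1×0.0809)² = 0.00654
Total = 0.00848. Share from F = 0.00194/0.00848 = 0.229.

22.9%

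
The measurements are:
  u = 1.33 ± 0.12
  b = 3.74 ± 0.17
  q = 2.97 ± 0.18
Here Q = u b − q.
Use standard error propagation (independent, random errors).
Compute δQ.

0.534

Let p = u·b = 4.97. δp/p = √((1·δu/u)² + (1·δb/b)²) = √(0.00814 + 0.00207) = 0.101, so δp = 0.503.
Q = p − q: δQ = √(δp² + δq²) = √(0.253 + 0.0324) = 0.534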